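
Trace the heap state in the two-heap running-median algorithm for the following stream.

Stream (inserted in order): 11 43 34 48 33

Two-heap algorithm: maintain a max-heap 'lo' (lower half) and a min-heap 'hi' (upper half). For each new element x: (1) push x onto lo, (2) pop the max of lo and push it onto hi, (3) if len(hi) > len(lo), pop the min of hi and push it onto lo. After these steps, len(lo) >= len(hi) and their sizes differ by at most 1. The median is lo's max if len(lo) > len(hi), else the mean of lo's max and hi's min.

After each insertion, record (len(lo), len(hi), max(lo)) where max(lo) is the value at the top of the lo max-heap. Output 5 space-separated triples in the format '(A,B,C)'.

Step 1: insert 11 -> lo=[11] hi=[] -> (len(lo)=1, len(hi)=0, max(lo)=11)
Step 2: insert 43 -> lo=[11] hi=[43] -> (len(lo)=1, len(hi)=1, max(lo)=11)
Step 3: insert 34 -> lo=[11, 34] hi=[43] -> (len(lo)=2, len(hi)=1, max(lo)=34)
Step 4: insert 48 -> lo=[11, 34] hi=[43, 48] -> (len(lo)=2, len(hi)=2, max(lo)=34)
Step 5: insert 33 -> lo=[11, 33, 34] hi=[43, 48] -> (len(lo)=3, len(hi)=2, max(lo)=34)

Answer: (1,0,11) (1,1,11) (2,1,34) (2,2,34) (3,2,34)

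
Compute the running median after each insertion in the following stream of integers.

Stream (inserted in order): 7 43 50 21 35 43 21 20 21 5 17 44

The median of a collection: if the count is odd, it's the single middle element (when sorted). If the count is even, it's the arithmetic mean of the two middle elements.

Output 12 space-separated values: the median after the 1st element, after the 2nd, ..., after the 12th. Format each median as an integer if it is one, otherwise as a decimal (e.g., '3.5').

Step 1: insert 7 -> lo=[7] (size 1, max 7) hi=[] (size 0) -> median=7
Step 2: insert 43 -> lo=[7] (size 1, max 7) hi=[43] (size 1, min 43) -> median=25
Step 3: insert 50 -> lo=[7, 43] (size 2, max 43) hi=[50] (size 1, min 50) -> median=43
Step 4: insert 21 -> lo=[7, 21] (size 2, max 21) hi=[43, 50] (size 2, min 43) -> median=32
Step 5: insert 35 -> lo=[7, 21, 35] (size 3, max 35) hi=[43, 50] (size 2, min 43) -> median=35
Step 6: insert 43 -> lo=[7, 21, 35] (size 3, max 35) hi=[43, 43, 50] (size 3, min 43) -> median=39
Step 7: insert 21 -> lo=[7, 21, 21, 35] (size 4, max 35) hi=[43, 43, 50] (size 3, min 43) -> median=35
Step 8: insert 20 -> lo=[7, 20, 21, 21] (size 4, max 21) hi=[35, 43, 43, 50] (size 4, min 35) -> median=28
Step 9: insert 21 -> lo=[7, 20, 21, 21, 21] (size 5, max 21) hi=[35, 43, 43, 50] (size 4, min 35) -> median=21
Step 10: insert 5 -> lo=[5, 7, 20, 21, 21] (size 5, max 21) hi=[21, 35, 43, 43, 50] (size 5, min 21) -> median=21
Step 11: insert 17 -> lo=[5, 7, 17, 20, 21, 21] (size 6, max 21) hi=[21, 35, 43, 43, 50] (size 5, min 21) -> median=21
Step 12: insert 44 -> lo=[5, 7, 17, 20, 21, 21] (size 6, max 21) hi=[21, 35, 43, 43, 44, 50] (size 6, min 21) -> median=21

Answer: 7 25 43 32 35 39 35 28 21 21 21 21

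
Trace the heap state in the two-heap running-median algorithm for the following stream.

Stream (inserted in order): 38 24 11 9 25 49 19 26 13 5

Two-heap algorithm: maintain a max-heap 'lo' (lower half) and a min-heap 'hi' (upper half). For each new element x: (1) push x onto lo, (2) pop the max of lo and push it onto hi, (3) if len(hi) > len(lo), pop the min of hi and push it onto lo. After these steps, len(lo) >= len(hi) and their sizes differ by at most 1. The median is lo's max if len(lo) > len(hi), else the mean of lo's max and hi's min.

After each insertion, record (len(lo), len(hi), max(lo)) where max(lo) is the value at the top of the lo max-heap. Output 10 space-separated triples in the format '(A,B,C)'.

Answer: (1,0,38) (1,1,24) (2,1,24) (2,2,11) (3,2,24) (3,3,24) (4,3,24) (4,4,24) (5,4,24) (5,5,19)

Derivation:
Step 1: insert 38 -> lo=[38] hi=[] -> (len(lo)=1, len(hi)=0, max(lo)=38)
Step 2: insert 24 -> lo=[24] hi=[38] -> (len(lo)=1, len(hi)=1, max(lo)=24)
Step 3: insert 11 -> lo=[11, 24] hi=[38] -> (len(lo)=2, len(hi)=1, max(lo)=24)
Step 4: insert 9 -> lo=[9, 11] hi=[24, 38] -> (len(lo)=2, len(hi)=2, max(lo)=11)
Step 5: insert 25 -> lo=[9, 11, 24] hi=[25, 38] -> (len(lo)=3, len(hi)=2, max(lo)=24)
Step 6: insert 49 -> lo=[9, 11, 24] hi=[25, 38, 49] -> (len(lo)=3, len(hi)=3, max(lo)=24)
Step 7: insert 19 -> lo=[9, 11, 19, 24] hi=[25, 38, 49] -> (len(lo)=4, len(hi)=3, max(lo)=24)
Step 8: insert 26 -> lo=[9, 11, 19, 24] hi=[25, 26, 38, 49] -> (len(lo)=4, len(hi)=4, max(lo)=24)
Step 9: insert 13 -> lo=[9, 11, 13, 19, 24] hi=[25, 26, 38, 49] -> (len(lo)=5, len(hi)=4, max(lo)=24)
Step 10: insert 5 -> lo=[5, 9, 11, 13, 19] hi=[24, 25, 26, 38, 49] -> (len(lo)=5, len(hi)=5, max(lo)=19)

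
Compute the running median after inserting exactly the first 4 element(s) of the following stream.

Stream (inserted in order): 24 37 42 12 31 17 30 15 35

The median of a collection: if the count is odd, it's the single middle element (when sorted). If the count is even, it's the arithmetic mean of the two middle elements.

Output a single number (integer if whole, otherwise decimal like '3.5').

Answer: 30.5

Derivation:
Step 1: insert 24 -> lo=[24] (size 1, max 24) hi=[] (size 0) -> median=24
Step 2: insert 37 -> lo=[24] (size 1, max 24) hi=[37] (size 1, min 37) -> median=30.5
Step 3: insert 42 -> lo=[24, 37] (size 2, max 37) hi=[42] (size 1, min 42) -> median=37
Step 4: insert 12 -> lo=[12, 24] (size 2, max 24) hi=[37, 42] (size 2, min 37) -> median=30.5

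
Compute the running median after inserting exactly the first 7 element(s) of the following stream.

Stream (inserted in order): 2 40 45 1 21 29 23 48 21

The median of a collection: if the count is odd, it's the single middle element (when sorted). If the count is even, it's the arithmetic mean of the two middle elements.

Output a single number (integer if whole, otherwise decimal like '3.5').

Answer: 23

Derivation:
Step 1: insert 2 -> lo=[2] (size 1, max 2) hi=[] (size 0) -> median=2
Step 2: insert 40 -> lo=[2] (size 1, max 2) hi=[40] (size 1, min 40) -> median=21
Step 3: insert 45 -> lo=[2, 40] (size 2, max 40) hi=[45] (size 1, min 45) -> median=40
Step 4: insert 1 -> lo=[1, 2] (size 2, max 2) hi=[40, 45] (size 2, min 40) -> median=21
Step 5: insert 21 -> lo=[1, 2, 21] (size 3, max 21) hi=[40, 45] (size 2, min 40) -> median=21
Step 6: insert 29 -> lo=[1, 2, 21] (size 3, max 21) hi=[29, 40, 45] (size 3, min 29) -> median=25
Step 7: insert 23 -> lo=[1, 2, 21, 23] (size 4, max 23) hi=[29, 40, 45] (size 3, min 29) -> median=23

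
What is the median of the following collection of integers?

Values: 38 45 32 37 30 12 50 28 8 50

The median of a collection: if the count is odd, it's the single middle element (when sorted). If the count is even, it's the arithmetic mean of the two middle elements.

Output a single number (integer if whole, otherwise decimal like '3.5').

Answer: 34.5

Derivation:
Step 1: insert 38 -> lo=[38] (size 1, max 38) hi=[] (size 0) -> median=38
Step 2: insert 45 -> lo=[38] (size 1, max 38) hi=[45] (size 1, min 45) -> median=41.5
Step 3: insert 32 -> lo=[32, 38] (size 2, max 38) hi=[45] (size 1, min 45) -> median=38
Step 4: insert 37 -> lo=[32, 37] (size 2, max 37) hi=[38, 45] (size 2, min 38) -> median=37.5
Step 5: insert 30 -> lo=[30, 32, 37] (size 3, max 37) hi=[38, 45] (size 2, min 38) -> median=37
Step 6: insert 12 -> lo=[12, 30, 32] (size 3, max 32) hi=[37, 38, 45] (size 3, min 37) -> median=34.5
Step 7: insert 50 -> lo=[12, 30, 32, 37] (size 4, max 37) hi=[38, 45, 50] (size 3, min 38) -> median=37
Step 8: insert 28 -> lo=[12, 28, 30, 32] (size 4, max 32) hi=[37, 38, 45, 50] (size 4, min 37) -> median=34.5
Step 9: insert 8 -> lo=[8, 12, 28, 30, 32] (size 5, max 32) hi=[37, 38, 45, 50] (size 4, min 37) -> median=32
Step 10: insert 50 -> lo=[8, 12, 28, 30, 32] (size 5, max 32) hi=[37, 38, 45, 50, 50] (size 5, min 37) -> median=34.5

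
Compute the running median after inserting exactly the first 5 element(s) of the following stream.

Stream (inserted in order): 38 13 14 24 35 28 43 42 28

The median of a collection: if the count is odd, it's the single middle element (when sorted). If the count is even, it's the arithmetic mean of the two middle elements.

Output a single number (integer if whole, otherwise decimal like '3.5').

Step 1: insert 38 -> lo=[38] (size 1, max 38) hi=[] (size 0) -> median=38
Step 2: insert 13 -> lo=[13] (size 1, max 13) hi=[38] (size 1, min 38) -> median=25.5
Step 3: insert 14 -> lo=[13, 14] (size 2, max 14) hi=[38] (size 1, min 38) -> median=14
Step 4: insert 24 -> lo=[13, 14] (size 2, max 14) hi=[24, 38] (size 2, min 24) -> median=19
Step 5: insert 35 -> lo=[13, 14, 24] (size 3, max 24) hi=[35, 38] (size 2, min 35) -> median=24

Answer: 24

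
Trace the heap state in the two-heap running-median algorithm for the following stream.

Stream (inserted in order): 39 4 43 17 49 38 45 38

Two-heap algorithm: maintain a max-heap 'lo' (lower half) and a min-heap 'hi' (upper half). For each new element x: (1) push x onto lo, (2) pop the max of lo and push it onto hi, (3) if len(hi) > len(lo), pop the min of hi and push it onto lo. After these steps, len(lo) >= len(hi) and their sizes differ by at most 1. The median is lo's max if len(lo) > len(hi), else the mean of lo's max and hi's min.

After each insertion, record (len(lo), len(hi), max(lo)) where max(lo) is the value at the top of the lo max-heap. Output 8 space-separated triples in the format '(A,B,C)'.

Answer: (1,0,39) (1,1,4) (2,1,39) (2,2,17) (3,2,39) (3,3,38) (4,3,39) (4,4,38)

Derivation:
Step 1: insert 39 -> lo=[39] hi=[] -> (len(lo)=1, len(hi)=0, max(lo)=39)
Step 2: insert 4 -> lo=[4] hi=[39] -> (len(lo)=1, len(hi)=1, max(lo)=4)
Step 3: insert 43 -> lo=[4, 39] hi=[43] -> (len(lo)=2, len(hi)=1, max(lo)=39)
Step 4: insert 17 -> lo=[4, 17] hi=[39, 43] -> (len(lo)=2, len(hi)=2, max(lo)=17)
Step 5: insert 49 -> lo=[4, 17, 39] hi=[43, 49] -> (len(lo)=3, len(hi)=2, max(lo)=39)
Step 6: insert 38 -> lo=[4, 17, 38] hi=[39, 43, 49] -> (len(lo)=3, len(hi)=3, max(lo)=38)
Step 7: insert 45 -> lo=[4, 17, 38, 39] hi=[43, 45, 49] -> (len(lo)=4, len(hi)=3, max(lo)=39)
Step 8: insert 38 -> lo=[4, 17, 38, 38] hi=[39, 43, 45, 49] -> (len(lo)=4, len(hi)=4, max(lo)=38)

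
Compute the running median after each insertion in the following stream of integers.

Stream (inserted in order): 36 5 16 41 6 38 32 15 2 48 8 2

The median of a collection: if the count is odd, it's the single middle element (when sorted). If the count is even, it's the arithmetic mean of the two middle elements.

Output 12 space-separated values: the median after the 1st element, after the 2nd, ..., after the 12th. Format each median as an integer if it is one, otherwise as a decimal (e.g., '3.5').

Answer: 36 20.5 16 26 16 26 32 24 16 24 16 15.5

Derivation:
Step 1: insert 36 -> lo=[36] (size 1, max 36) hi=[] (size 0) -> median=36
Step 2: insert 5 -> lo=[5] (size 1, max 5) hi=[36] (size 1, min 36) -> median=20.5
Step 3: insert 16 -> lo=[5, 16] (size 2, max 16) hi=[36] (size 1, min 36) -> median=16
Step 4: insert 41 -> lo=[5, 16] (size 2, max 16) hi=[36, 41] (size 2, min 36) -> median=26
Step 5: insert 6 -> lo=[5, 6, 16] (size 3, max 16) hi=[36, 41] (size 2, min 36) -> median=16
Step 6: insert 38 -> lo=[5, 6, 16] (size 3, max 16) hi=[36, 38, 41] (size 3, min 36) -> median=26
Step 7: insert 32 -> lo=[5, 6, 16, 32] (size 4, max 32) hi=[36, 38, 41] (size 3, min 36) -> median=32
Step 8: insert 15 -> lo=[5, 6, 15, 16] (size 4, max 16) hi=[32, 36, 38, 41] (size 4, min 32) -> median=24
Step 9: insert 2 -> lo=[2, 5, 6, 15, 16] (size 5, max 16) hi=[32, 36, 38, 41] (size 4, min 32) -> median=16
Step 10: insert 48 -> lo=[2, 5, 6, 15, 16] (size 5, max 16) hi=[32, 36, 38, 41, 48] (size 5, min 32) -> median=24
Step 11: insert 8 -> lo=[2, 5, 6, 8, 15, 16] (size 6, max 16) hi=[32, 36, 38, 41, 48] (size 5, min 32) -> median=16
Step 12: insert 2 -> lo=[2, 2, 5, 6, 8, 15] (size 6, max 15) hi=[16, 32, 36, 38, 41, 48] (size 6, min 16) -> median=15.5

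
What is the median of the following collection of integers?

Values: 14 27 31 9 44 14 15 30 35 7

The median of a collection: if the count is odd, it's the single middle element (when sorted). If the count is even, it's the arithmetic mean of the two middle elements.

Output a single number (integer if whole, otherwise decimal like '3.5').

Answer: 21

Derivation:
Step 1: insert 14 -> lo=[14] (size 1, max 14) hi=[] (size 0) -> median=14
Step 2: insert 27 -> lo=[14] (size 1, max 14) hi=[27] (size 1, min 27) -> median=20.5
Step 3: insert 31 -> lo=[14, 27] (size 2, max 27) hi=[31] (size 1, min 31) -> median=27
Step 4: insert 9 -> lo=[9, 14] (size 2, max 14) hi=[27, 31] (size 2, min 27) -> median=20.5
Step 5: insert 44 -> lo=[9, 14, 27] (size 3, max 27) hi=[31, 44] (size 2, min 31) -> median=27
Step 6: insert 14 -> lo=[9, 14, 14] (size 3, max 14) hi=[27, 31, 44] (size 3, min 27) -> median=20.5
Step 7: insert 15 -> lo=[9, 14, 14, 15] (size 4, max 15) hi=[27, 31, 44] (size 3, min 27) -> median=15
Step 8: insert 30 -> lo=[9, 14, 14, 15] (size 4, max 15) hi=[27, 30, 31, 44] (size 4, min 27) -> median=21
Step 9: insert 35 -> lo=[9, 14, 14, 15, 27] (size 5, max 27) hi=[30, 31, 35, 44] (size 4, min 30) -> median=27
Step 10: insert 7 -> lo=[7, 9, 14, 14, 15] (size 5, max 15) hi=[27, 30, 31, 35, 44] (size 5, min 27) -> median=21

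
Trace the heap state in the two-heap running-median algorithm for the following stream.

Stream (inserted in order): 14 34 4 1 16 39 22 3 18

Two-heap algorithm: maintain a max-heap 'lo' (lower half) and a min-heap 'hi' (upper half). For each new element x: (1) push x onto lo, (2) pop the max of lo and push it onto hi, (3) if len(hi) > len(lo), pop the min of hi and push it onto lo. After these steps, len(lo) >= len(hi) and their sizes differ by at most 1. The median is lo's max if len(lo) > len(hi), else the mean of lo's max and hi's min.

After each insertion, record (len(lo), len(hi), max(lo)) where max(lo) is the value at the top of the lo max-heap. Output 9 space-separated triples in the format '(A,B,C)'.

Answer: (1,0,14) (1,1,14) (2,1,14) (2,2,4) (3,2,14) (3,3,14) (4,3,16) (4,4,14) (5,4,16)

Derivation:
Step 1: insert 14 -> lo=[14] hi=[] -> (len(lo)=1, len(hi)=0, max(lo)=14)
Step 2: insert 34 -> lo=[14] hi=[34] -> (len(lo)=1, len(hi)=1, max(lo)=14)
Step 3: insert 4 -> lo=[4, 14] hi=[34] -> (len(lo)=2, len(hi)=1, max(lo)=14)
Step 4: insert 1 -> lo=[1, 4] hi=[14, 34] -> (len(lo)=2, len(hi)=2, max(lo)=4)
Step 5: insert 16 -> lo=[1, 4, 14] hi=[16, 34] -> (len(lo)=3, len(hi)=2, max(lo)=14)
Step 6: insert 39 -> lo=[1, 4, 14] hi=[16, 34, 39] -> (len(lo)=3, len(hi)=3, max(lo)=14)
Step 7: insert 22 -> lo=[1, 4, 14, 16] hi=[22, 34, 39] -> (len(lo)=4, len(hi)=3, max(lo)=16)
Step 8: insert 3 -> lo=[1, 3, 4, 14] hi=[16, 22, 34, 39] -> (len(lo)=4, len(hi)=4, max(lo)=14)
Step 9: insert 18 -> lo=[1, 3, 4, 14, 16] hi=[18, 22, 34, 39] -> (len(lo)=5, len(hi)=4, max(lo)=16)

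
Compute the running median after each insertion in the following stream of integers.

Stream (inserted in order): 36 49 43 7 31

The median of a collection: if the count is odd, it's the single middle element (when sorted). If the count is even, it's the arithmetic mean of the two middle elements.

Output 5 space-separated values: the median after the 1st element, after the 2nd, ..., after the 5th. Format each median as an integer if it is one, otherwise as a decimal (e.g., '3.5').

Step 1: insert 36 -> lo=[36] (size 1, max 36) hi=[] (size 0) -> median=36
Step 2: insert 49 -> lo=[36] (size 1, max 36) hi=[49] (size 1, min 49) -> median=42.5
Step 3: insert 43 -> lo=[36, 43] (size 2, max 43) hi=[49] (size 1, min 49) -> median=43
Step 4: insert 7 -> lo=[7, 36] (size 2, max 36) hi=[43, 49] (size 2, min 43) -> median=39.5
Step 5: insert 31 -> lo=[7, 31, 36] (size 3, max 36) hi=[43, 49] (size 2, min 43) -> median=36

Answer: 36 42.5 43 39.5 36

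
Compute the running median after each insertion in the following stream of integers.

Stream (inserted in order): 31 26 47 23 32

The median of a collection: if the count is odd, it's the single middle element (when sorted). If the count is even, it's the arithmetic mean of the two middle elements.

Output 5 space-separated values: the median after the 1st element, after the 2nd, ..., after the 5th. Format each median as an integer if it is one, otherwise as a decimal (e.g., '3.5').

Step 1: insert 31 -> lo=[31] (size 1, max 31) hi=[] (size 0) -> median=31
Step 2: insert 26 -> lo=[26] (size 1, max 26) hi=[31] (size 1, min 31) -> median=28.5
Step 3: insert 47 -> lo=[26, 31] (size 2, max 31) hi=[47] (size 1, min 47) -> median=31
Step 4: insert 23 -> lo=[23, 26] (size 2, max 26) hi=[31, 47] (size 2, min 31) -> median=28.5
Step 5: insert 32 -> lo=[23, 26, 31] (size 3, max 31) hi=[32, 47] (size 2, min 32) -> median=31

Answer: 31 28.5 31 28.5 31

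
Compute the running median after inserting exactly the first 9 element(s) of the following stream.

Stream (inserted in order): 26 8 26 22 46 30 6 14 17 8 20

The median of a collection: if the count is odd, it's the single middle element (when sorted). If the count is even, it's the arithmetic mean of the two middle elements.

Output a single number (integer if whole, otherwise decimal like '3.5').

Step 1: insert 26 -> lo=[26] (size 1, max 26) hi=[] (size 0) -> median=26
Step 2: insert 8 -> lo=[8] (size 1, max 8) hi=[26] (size 1, min 26) -> median=17
Step 3: insert 26 -> lo=[8, 26] (size 2, max 26) hi=[26] (size 1, min 26) -> median=26
Step 4: insert 22 -> lo=[8, 22] (size 2, max 22) hi=[26, 26] (size 2, min 26) -> median=24
Step 5: insert 46 -> lo=[8, 22, 26] (size 3, max 26) hi=[26, 46] (size 2, min 26) -> median=26
Step 6: insert 30 -> lo=[8, 22, 26] (size 3, max 26) hi=[26, 30, 46] (size 3, min 26) -> median=26
Step 7: insert 6 -> lo=[6, 8, 22, 26] (size 4, max 26) hi=[26, 30, 46] (size 3, min 26) -> median=26
Step 8: insert 14 -> lo=[6, 8, 14, 22] (size 4, max 22) hi=[26, 26, 30, 46] (size 4, min 26) -> median=24
Step 9: insert 17 -> lo=[6, 8, 14, 17, 22] (size 5, max 22) hi=[26, 26, 30, 46] (size 4, min 26) -> median=22

Answer: 22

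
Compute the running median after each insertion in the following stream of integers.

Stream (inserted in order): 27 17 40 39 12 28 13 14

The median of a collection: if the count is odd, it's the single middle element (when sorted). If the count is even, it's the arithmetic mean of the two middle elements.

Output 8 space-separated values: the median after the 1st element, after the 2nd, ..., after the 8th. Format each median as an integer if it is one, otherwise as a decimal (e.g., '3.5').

Answer: 27 22 27 33 27 27.5 27 22

Derivation:
Step 1: insert 27 -> lo=[27] (size 1, max 27) hi=[] (size 0) -> median=27
Step 2: insert 17 -> lo=[17] (size 1, max 17) hi=[27] (size 1, min 27) -> median=22
Step 3: insert 40 -> lo=[17, 27] (size 2, max 27) hi=[40] (size 1, min 40) -> median=27
Step 4: insert 39 -> lo=[17, 27] (size 2, max 27) hi=[39, 40] (size 2, min 39) -> median=33
Step 5: insert 12 -> lo=[12, 17, 27] (size 3, max 27) hi=[39, 40] (size 2, min 39) -> median=27
Step 6: insert 28 -> lo=[12, 17, 27] (size 3, max 27) hi=[28, 39, 40] (size 3, min 28) -> median=27.5
Step 7: insert 13 -> lo=[12, 13, 17, 27] (size 4, max 27) hi=[28, 39, 40] (size 3, min 28) -> median=27
Step 8: insert 14 -> lo=[12, 13, 14, 17] (size 4, max 17) hi=[27, 28, 39, 40] (size 4, min 27) -> median=22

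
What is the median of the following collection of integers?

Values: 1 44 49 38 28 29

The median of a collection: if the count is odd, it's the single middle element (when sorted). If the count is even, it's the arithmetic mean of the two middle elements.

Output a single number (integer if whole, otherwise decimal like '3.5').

Answer: 33.5

Derivation:
Step 1: insert 1 -> lo=[1] (size 1, max 1) hi=[] (size 0) -> median=1
Step 2: insert 44 -> lo=[1] (size 1, max 1) hi=[44] (size 1, min 44) -> median=22.5
Step 3: insert 49 -> lo=[1, 44] (size 2, max 44) hi=[49] (size 1, min 49) -> median=44
Step 4: insert 38 -> lo=[1, 38] (size 2, max 38) hi=[44, 49] (size 2, min 44) -> median=41
Step 5: insert 28 -> lo=[1, 28, 38] (size 3, max 38) hi=[44, 49] (size 2, min 44) -> median=38
Step 6: insert 29 -> lo=[1, 28, 29] (size 3, max 29) hi=[38, 44, 49] (size 3, min 38) -> median=33.5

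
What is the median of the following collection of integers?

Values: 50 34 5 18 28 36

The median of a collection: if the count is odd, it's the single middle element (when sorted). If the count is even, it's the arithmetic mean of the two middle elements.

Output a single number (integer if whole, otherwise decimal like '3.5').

Step 1: insert 50 -> lo=[50] (size 1, max 50) hi=[] (size 0) -> median=50
Step 2: insert 34 -> lo=[34] (size 1, max 34) hi=[50] (size 1, min 50) -> median=42
Step 3: insert 5 -> lo=[5, 34] (size 2, max 34) hi=[50] (size 1, min 50) -> median=34
Step 4: insert 18 -> lo=[5, 18] (size 2, max 18) hi=[34, 50] (size 2, min 34) -> median=26
Step 5: insert 28 -> lo=[5, 18, 28] (size 3, max 28) hi=[34, 50] (size 2, min 34) -> median=28
Step 6: insert 36 -> lo=[5, 18, 28] (size 3, max 28) hi=[34, 36, 50] (size 3, min 34) -> median=31

Answer: 31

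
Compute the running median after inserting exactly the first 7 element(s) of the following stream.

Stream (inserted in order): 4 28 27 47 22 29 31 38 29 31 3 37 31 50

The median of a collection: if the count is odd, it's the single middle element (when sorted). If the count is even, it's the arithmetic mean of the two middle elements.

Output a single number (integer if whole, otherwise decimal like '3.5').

Answer: 28

Derivation:
Step 1: insert 4 -> lo=[4] (size 1, max 4) hi=[] (size 0) -> median=4
Step 2: insert 28 -> lo=[4] (size 1, max 4) hi=[28] (size 1, min 28) -> median=16
Step 3: insert 27 -> lo=[4, 27] (size 2, max 27) hi=[28] (size 1, min 28) -> median=27
Step 4: insert 47 -> lo=[4, 27] (size 2, max 27) hi=[28, 47] (size 2, min 28) -> median=27.5
Step 5: insert 22 -> lo=[4, 22, 27] (size 3, max 27) hi=[28, 47] (size 2, min 28) -> median=27
Step 6: insert 29 -> lo=[4, 22, 27] (size 3, max 27) hi=[28, 29, 47] (size 3, min 28) -> median=27.5
Step 7: insert 31 -> lo=[4, 22, 27, 28] (size 4, max 28) hi=[29, 31, 47] (size 3, min 29) -> median=28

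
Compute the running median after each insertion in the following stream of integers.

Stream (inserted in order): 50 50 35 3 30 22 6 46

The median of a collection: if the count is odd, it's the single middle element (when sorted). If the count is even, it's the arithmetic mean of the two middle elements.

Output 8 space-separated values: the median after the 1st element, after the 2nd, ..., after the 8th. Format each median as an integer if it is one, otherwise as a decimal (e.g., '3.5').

Answer: 50 50 50 42.5 35 32.5 30 32.5

Derivation:
Step 1: insert 50 -> lo=[50] (size 1, max 50) hi=[] (size 0) -> median=50
Step 2: insert 50 -> lo=[50] (size 1, max 50) hi=[50] (size 1, min 50) -> median=50
Step 3: insert 35 -> lo=[35, 50] (size 2, max 50) hi=[50] (size 1, min 50) -> median=50
Step 4: insert 3 -> lo=[3, 35] (size 2, max 35) hi=[50, 50] (size 2, min 50) -> median=42.5
Step 5: insert 30 -> lo=[3, 30, 35] (size 3, max 35) hi=[50, 50] (size 2, min 50) -> median=35
Step 6: insert 22 -> lo=[3, 22, 30] (size 3, max 30) hi=[35, 50, 50] (size 3, min 35) -> median=32.5
Step 7: insert 6 -> lo=[3, 6, 22, 30] (size 4, max 30) hi=[35, 50, 50] (size 3, min 35) -> median=30
Step 8: insert 46 -> lo=[3, 6, 22, 30] (size 4, max 30) hi=[35, 46, 50, 50] (size 4, min 35) -> median=32.5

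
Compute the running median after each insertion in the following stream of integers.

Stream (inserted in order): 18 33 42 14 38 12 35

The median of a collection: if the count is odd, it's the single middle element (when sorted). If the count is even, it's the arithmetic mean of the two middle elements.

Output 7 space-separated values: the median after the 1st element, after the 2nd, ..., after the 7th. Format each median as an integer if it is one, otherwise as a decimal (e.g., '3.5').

Step 1: insert 18 -> lo=[18] (size 1, max 18) hi=[] (size 0) -> median=18
Step 2: insert 33 -> lo=[18] (size 1, max 18) hi=[33] (size 1, min 33) -> median=25.5
Step 3: insert 42 -> lo=[18, 33] (size 2, max 33) hi=[42] (size 1, min 42) -> median=33
Step 4: insert 14 -> lo=[14, 18] (size 2, max 18) hi=[33, 42] (size 2, min 33) -> median=25.5
Step 5: insert 38 -> lo=[14, 18, 33] (size 3, max 33) hi=[38, 42] (size 2, min 38) -> median=33
Step 6: insert 12 -> lo=[12, 14, 18] (size 3, max 18) hi=[33, 38, 42] (size 3, min 33) -> median=25.5
Step 7: insert 35 -> lo=[12, 14, 18, 33] (size 4, max 33) hi=[35, 38, 42] (size 3, min 35) -> median=33

Answer: 18 25.5 33 25.5 33 25.5 33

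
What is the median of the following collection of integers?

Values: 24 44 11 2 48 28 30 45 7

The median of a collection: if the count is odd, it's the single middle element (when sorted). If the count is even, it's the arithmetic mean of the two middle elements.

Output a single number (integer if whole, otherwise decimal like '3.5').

Answer: 28

Derivation:
Step 1: insert 24 -> lo=[24] (size 1, max 24) hi=[] (size 0) -> median=24
Step 2: insert 44 -> lo=[24] (size 1, max 24) hi=[44] (size 1, min 44) -> median=34
Step 3: insert 11 -> lo=[11, 24] (size 2, max 24) hi=[44] (size 1, min 44) -> median=24
Step 4: insert 2 -> lo=[2, 11] (size 2, max 11) hi=[24, 44] (size 2, min 24) -> median=17.5
Step 5: insert 48 -> lo=[2, 11, 24] (size 3, max 24) hi=[44, 48] (size 2, min 44) -> median=24
Step 6: insert 28 -> lo=[2, 11, 24] (size 3, max 24) hi=[28, 44, 48] (size 3, min 28) -> median=26
Step 7: insert 30 -> lo=[2, 11, 24, 28] (size 4, max 28) hi=[30, 44, 48] (size 3, min 30) -> median=28
Step 8: insert 45 -> lo=[2, 11, 24, 28] (size 4, max 28) hi=[30, 44, 45, 48] (size 4, min 30) -> median=29
Step 9: insert 7 -> lo=[2, 7, 11, 24, 28] (size 5, max 28) hi=[30, 44, 45, 48] (size 4, min 30) -> median=28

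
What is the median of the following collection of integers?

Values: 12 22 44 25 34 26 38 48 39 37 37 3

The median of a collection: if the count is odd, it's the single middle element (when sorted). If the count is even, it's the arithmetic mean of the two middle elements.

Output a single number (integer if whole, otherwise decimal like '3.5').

Step 1: insert 12 -> lo=[12] (size 1, max 12) hi=[] (size 0) -> median=12
Step 2: insert 22 -> lo=[12] (size 1, max 12) hi=[22] (size 1, min 22) -> median=17
Step 3: insert 44 -> lo=[12, 22] (size 2, max 22) hi=[44] (size 1, min 44) -> median=22
Step 4: insert 25 -> lo=[12, 22] (size 2, max 22) hi=[25, 44] (size 2, min 25) -> median=23.5
Step 5: insert 34 -> lo=[12, 22, 25] (size 3, max 25) hi=[34, 44] (size 2, min 34) -> median=25
Step 6: insert 26 -> lo=[12, 22, 25] (size 3, max 25) hi=[26, 34, 44] (size 3, min 26) -> median=25.5
Step 7: insert 38 -> lo=[12, 22, 25, 26] (size 4, max 26) hi=[34, 38, 44] (size 3, min 34) -> median=26
Step 8: insert 48 -> lo=[12, 22, 25, 26] (size 4, max 26) hi=[34, 38, 44, 48] (size 4, min 34) -> median=30
Step 9: insert 39 -> lo=[12, 22, 25, 26, 34] (size 5, max 34) hi=[38, 39, 44, 48] (size 4, min 38) -> median=34
Step 10: insert 37 -> lo=[12, 22, 25, 26, 34] (size 5, max 34) hi=[37, 38, 39, 44, 48] (size 5, min 37) -> median=35.5
Step 11: insert 37 -> lo=[12, 22, 25, 26, 34, 37] (size 6, max 37) hi=[37, 38, 39, 44, 48] (size 5, min 37) -> median=37
Step 12: insert 3 -> lo=[3, 12, 22, 25, 26, 34] (size 6, max 34) hi=[37, 37, 38, 39, 44, 48] (size 6, min 37) -> median=35.5

Answer: 35.5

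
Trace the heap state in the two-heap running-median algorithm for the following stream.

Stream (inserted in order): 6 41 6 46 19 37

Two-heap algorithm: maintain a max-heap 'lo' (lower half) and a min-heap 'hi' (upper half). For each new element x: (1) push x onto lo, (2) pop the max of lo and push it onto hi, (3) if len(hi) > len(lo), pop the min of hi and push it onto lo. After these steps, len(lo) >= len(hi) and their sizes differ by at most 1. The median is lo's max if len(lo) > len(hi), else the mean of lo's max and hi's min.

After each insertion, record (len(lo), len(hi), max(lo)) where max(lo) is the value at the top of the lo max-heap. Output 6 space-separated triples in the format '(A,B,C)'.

Answer: (1,0,6) (1,1,6) (2,1,6) (2,2,6) (3,2,19) (3,3,19)

Derivation:
Step 1: insert 6 -> lo=[6] hi=[] -> (len(lo)=1, len(hi)=0, max(lo)=6)
Step 2: insert 41 -> lo=[6] hi=[41] -> (len(lo)=1, len(hi)=1, max(lo)=6)
Step 3: insert 6 -> lo=[6, 6] hi=[41] -> (len(lo)=2, len(hi)=1, max(lo)=6)
Step 4: insert 46 -> lo=[6, 6] hi=[41, 46] -> (len(lo)=2, len(hi)=2, max(lo)=6)
Step 5: insert 19 -> lo=[6, 6, 19] hi=[41, 46] -> (len(lo)=3, len(hi)=2, max(lo)=19)
Step 6: insert 37 -> lo=[6, 6, 19] hi=[37, 41, 46] -> (len(lo)=3, len(hi)=3, max(lo)=19)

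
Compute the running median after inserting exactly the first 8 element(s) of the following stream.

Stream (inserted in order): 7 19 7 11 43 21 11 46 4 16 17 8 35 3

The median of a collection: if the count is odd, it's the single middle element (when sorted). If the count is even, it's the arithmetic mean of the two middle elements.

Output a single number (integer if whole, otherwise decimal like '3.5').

Answer: 15

Derivation:
Step 1: insert 7 -> lo=[7] (size 1, max 7) hi=[] (size 0) -> median=7
Step 2: insert 19 -> lo=[7] (size 1, max 7) hi=[19] (size 1, min 19) -> median=13
Step 3: insert 7 -> lo=[7, 7] (size 2, max 7) hi=[19] (size 1, min 19) -> median=7
Step 4: insert 11 -> lo=[7, 7] (size 2, max 7) hi=[11, 19] (size 2, min 11) -> median=9
Step 5: insert 43 -> lo=[7, 7, 11] (size 3, max 11) hi=[19, 43] (size 2, min 19) -> median=11
Step 6: insert 21 -> lo=[7, 7, 11] (size 3, max 11) hi=[19, 21, 43] (size 3, min 19) -> median=15
Step 7: insert 11 -> lo=[7, 7, 11, 11] (size 4, max 11) hi=[19, 21, 43] (size 3, min 19) -> median=11
Step 8: insert 46 -> lo=[7, 7, 11, 11] (size 4, max 11) hi=[19, 21, 43, 46] (size 4, min 19) -> median=15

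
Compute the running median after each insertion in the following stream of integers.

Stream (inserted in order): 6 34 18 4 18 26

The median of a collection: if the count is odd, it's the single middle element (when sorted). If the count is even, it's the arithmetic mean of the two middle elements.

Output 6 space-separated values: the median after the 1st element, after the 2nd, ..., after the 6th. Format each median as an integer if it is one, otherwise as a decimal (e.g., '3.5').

Answer: 6 20 18 12 18 18

Derivation:
Step 1: insert 6 -> lo=[6] (size 1, max 6) hi=[] (size 0) -> median=6
Step 2: insert 34 -> lo=[6] (size 1, max 6) hi=[34] (size 1, min 34) -> median=20
Step 3: insert 18 -> lo=[6, 18] (size 2, max 18) hi=[34] (size 1, min 34) -> median=18
Step 4: insert 4 -> lo=[4, 6] (size 2, max 6) hi=[18, 34] (size 2, min 18) -> median=12
Step 5: insert 18 -> lo=[4, 6, 18] (size 3, max 18) hi=[18, 34] (size 2, min 18) -> median=18
Step 6: insert 26 -> lo=[4, 6, 18] (size 3, max 18) hi=[18, 26, 34] (size 3, min 18) -> median=18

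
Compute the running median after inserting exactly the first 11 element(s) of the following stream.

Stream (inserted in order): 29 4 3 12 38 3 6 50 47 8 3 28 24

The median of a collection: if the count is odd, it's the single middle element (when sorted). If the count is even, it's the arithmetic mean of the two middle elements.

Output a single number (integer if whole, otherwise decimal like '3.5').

Answer: 8

Derivation:
Step 1: insert 29 -> lo=[29] (size 1, max 29) hi=[] (size 0) -> median=29
Step 2: insert 4 -> lo=[4] (size 1, max 4) hi=[29] (size 1, min 29) -> median=16.5
Step 3: insert 3 -> lo=[3, 4] (size 2, max 4) hi=[29] (size 1, min 29) -> median=4
Step 4: insert 12 -> lo=[3, 4] (size 2, max 4) hi=[12, 29] (size 2, min 12) -> median=8
Step 5: insert 38 -> lo=[3, 4, 12] (size 3, max 12) hi=[29, 38] (size 2, min 29) -> median=12
Step 6: insert 3 -> lo=[3, 3, 4] (size 3, max 4) hi=[12, 29, 38] (size 3, min 12) -> median=8
Step 7: insert 6 -> lo=[3, 3, 4, 6] (size 4, max 6) hi=[12, 29, 38] (size 3, min 12) -> median=6
Step 8: insert 50 -> lo=[3, 3, 4, 6] (size 4, max 6) hi=[12, 29, 38, 50] (size 4, min 12) -> median=9
Step 9: insert 47 -> lo=[3, 3, 4, 6, 12] (size 5, max 12) hi=[29, 38, 47, 50] (size 4, min 29) -> median=12
Step 10: insert 8 -> lo=[3, 3, 4, 6, 8] (size 5, max 8) hi=[12, 29, 38, 47, 50] (size 5, min 12) -> median=10
Step 11: insert 3 -> lo=[3, 3, 3, 4, 6, 8] (size 6, max 8) hi=[12, 29, 38, 47, 50] (size 5, min 12) -> median=8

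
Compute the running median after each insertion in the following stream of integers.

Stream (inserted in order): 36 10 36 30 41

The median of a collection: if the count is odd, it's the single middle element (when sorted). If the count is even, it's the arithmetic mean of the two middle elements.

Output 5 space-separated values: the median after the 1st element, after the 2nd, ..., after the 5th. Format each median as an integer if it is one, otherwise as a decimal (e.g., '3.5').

Step 1: insert 36 -> lo=[36] (size 1, max 36) hi=[] (size 0) -> median=36
Step 2: insert 10 -> lo=[10] (size 1, max 10) hi=[36] (size 1, min 36) -> median=23
Step 3: insert 36 -> lo=[10, 36] (size 2, max 36) hi=[36] (size 1, min 36) -> median=36
Step 4: insert 30 -> lo=[10, 30] (size 2, max 30) hi=[36, 36] (size 2, min 36) -> median=33
Step 5: insert 41 -> lo=[10, 30, 36] (size 3, max 36) hi=[36, 41] (size 2, min 36) -> median=36

Answer: 36 23 36 33 36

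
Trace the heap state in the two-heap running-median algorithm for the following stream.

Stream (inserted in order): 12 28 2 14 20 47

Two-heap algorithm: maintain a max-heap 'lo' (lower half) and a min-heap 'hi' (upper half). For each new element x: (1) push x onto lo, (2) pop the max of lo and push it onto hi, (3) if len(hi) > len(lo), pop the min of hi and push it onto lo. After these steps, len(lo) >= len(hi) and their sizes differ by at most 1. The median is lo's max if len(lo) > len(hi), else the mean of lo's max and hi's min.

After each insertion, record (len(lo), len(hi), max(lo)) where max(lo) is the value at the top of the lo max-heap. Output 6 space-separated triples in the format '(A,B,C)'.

Answer: (1,0,12) (1,1,12) (2,1,12) (2,2,12) (3,2,14) (3,3,14)

Derivation:
Step 1: insert 12 -> lo=[12] hi=[] -> (len(lo)=1, len(hi)=0, max(lo)=12)
Step 2: insert 28 -> lo=[12] hi=[28] -> (len(lo)=1, len(hi)=1, max(lo)=12)
Step 3: insert 2 -> lo=[2, 12] hi=[28] -> (len(lo)=2, len(hi)=1, max(lo)=12)
Step 4: insert 14 -> lo=[2, 12] hi=[14, 28] -> (len(lo)=2, len(hi)=2, max(lo)=12)
Step 5: insert 20 -> lo=[2, 12, 14] hi=[20, 28] -> (len(lo)=3, len(hi)=2, max(lo)=14)
Step 6: insert 47 -> lo=[2, 12, 14] hi=[20, 28, 47] -> (len(lo)=3, len(hi)=3, max(lo)=14)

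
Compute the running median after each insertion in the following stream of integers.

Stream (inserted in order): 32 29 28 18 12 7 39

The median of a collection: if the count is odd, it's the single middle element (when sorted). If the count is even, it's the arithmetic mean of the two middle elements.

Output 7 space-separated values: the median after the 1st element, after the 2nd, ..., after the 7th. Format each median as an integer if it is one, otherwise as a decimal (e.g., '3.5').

Answer: 32 30.5 29 28.5 28 23 28

Derivation:
Step 1: insert 32 -> lo=[32] (size 1, max 32) hi=[] (size 0) -> median=32
Step 2: insert 29 -> lo=[29] (size 1, max 29) hi=[32] (size 1, min 32) -> median=30.5
Step 3: insert 28 -> lo=[28, 29] (size 2, max 29) hi=[32] (size 1, min 32) -> median=29
Step 4: insert 18 -> lo=[18, 28] (size 2, max 28) hi=[29, 32] (size 2, min 29) -> median=28.5
Step 5: insert 12 -> lo=[12, 18, 28] (size 3, max 28) hi=[29, 32] (size 2, min 29) -> median=28
Step 6: insert 7 -> lo=[7, 12, 18] (size 3, max 18) hi=[28, 29, 32] (size 3, min 28) -> median=23
Step 7: insert 39 -> lo=[7, 12, 18, 28] (size 4, max 28) hi=[29, 32, 39] (size 3, min 29) -> median=28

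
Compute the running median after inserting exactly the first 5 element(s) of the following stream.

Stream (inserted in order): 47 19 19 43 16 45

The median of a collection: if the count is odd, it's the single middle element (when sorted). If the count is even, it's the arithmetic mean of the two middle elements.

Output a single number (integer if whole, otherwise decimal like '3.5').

Answer: 19

Derivation:
Step 1: insert 47 -> lo=[47] (size 1, max 47) hi=[] (size 0) -> median=47
Step 2: insert 19 -> lo=[19] (size 1, max 19) hi=[47] (size 1, min 47) -> median=33
Step 3: insert 19 -> lo=[19, 19] (size 2, max 19) hi=[47] (size 1, min 47) -> median=19
Step 4: insert 43 -> lo=[19, 19] (size 2, max 19) hi=[43, 47] (size 2, min 43) -> median=31
Step 5: insert 16 -> lo=[16, 19, 19] (size 3, max 19) hi=[43, 47] (size 2, min 43) -> median=19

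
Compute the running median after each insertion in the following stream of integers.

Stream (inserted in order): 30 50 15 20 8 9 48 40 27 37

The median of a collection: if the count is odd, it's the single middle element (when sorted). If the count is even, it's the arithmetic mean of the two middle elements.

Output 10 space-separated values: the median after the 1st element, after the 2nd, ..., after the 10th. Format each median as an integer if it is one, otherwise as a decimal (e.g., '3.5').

Answer: 30 40 30 25 20 17.5 20 25 27 28.5

Derivation:
Step 1: insert 30 -> lo=[30] (size 1, max 30) hi=[] (size 0) -> median=30
Step 2: insert 50 -> lo=[30] (size 1, max 30) hi=[50] (size 1, min 50) -> median=40
Step 3: insert 15 -> lo=[15, 30] (size 2, max 30) hi=[50] (size 1, min 50) -> median=30
Step 4: insert 20 -> lo=[15, 20] (size 2, max 20) hi=[30, 50] (size 2, min 30) -> median=25
Step 5: insert 8 -> lo=[8, 15, 20] (size 3, max 20) hi=[30, 50] (size 2, min 30) -> median=20
Step 6: insert 9 -> lo=[8, 9, 15] (size 3, max 15) hi=[20, 30, 50] (size 3, min 20) -> median=17.5
Step 7: insert 48 -> lo=[8, 9, 15, 20] (size 4, max 20) hi=[30, 48, 50] (size 3, min 30) -> median=20
Step 8: insert 40 -> lo=[8, 9, 15, 20] (size 4, max 20) hi=[30, 40, 48, 50] (size 4, min 30) -> median=25
Step 9: insert 27 -> lo=[8, 9, 15, 20, 27] (size 5, max 27) hi=[30, 40, 48, 50] (size 4, min 30) -> median=27
Step 10: insert 37 -> lo=[8, 9, 15, 20, 27] (size 5, max 27) hi=[30, 37, 40, 48, 50] (size 5, min 30) -> median=28.5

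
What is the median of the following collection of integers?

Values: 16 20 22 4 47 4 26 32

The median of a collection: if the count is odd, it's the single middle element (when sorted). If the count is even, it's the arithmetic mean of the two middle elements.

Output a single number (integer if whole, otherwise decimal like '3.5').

Answer: 21

Derivation:
Step 1: insert 16 -> lo=[16] (size 1, max 16) hi=[] (size 0) -> median=16
Step 2: insert 20 -> lo=[16] (size 1, max 16) hi=[20] (size 1, min 20) -> median=18
Step 3: insert 22 -> lo=[16, 20] (size 2, max 20) hi=[22] (size 1, min 22) -> median=20
Step 4: insert 4 -> lo=[4, 16] (size 2, max 16) hi=[20, 22] (size 2, min 20) -> median=18
Step 5: insert 47 -> lo=[4, 16, 20] (size 3, max 20) hi=[22, 47] (size 2, min 22) -> median=20
Step 6: insert 4 -> lo=[4, 4, 16] (size 3, max 16) hi=[20, 22, 47] (size 3, min 20) -> median=18
Step 7: insert 26 -> lo=[4, 4, 16, 20] (size 4, max 20) hi=[22, 26, 47] (size 3, min 22) -> median=20
Step 8: insert 32 -> lo=[4, 4, 16, 20] (size 4, max 20) hi=[22, 26, 32, 47] (size 4, min 22) -> median=21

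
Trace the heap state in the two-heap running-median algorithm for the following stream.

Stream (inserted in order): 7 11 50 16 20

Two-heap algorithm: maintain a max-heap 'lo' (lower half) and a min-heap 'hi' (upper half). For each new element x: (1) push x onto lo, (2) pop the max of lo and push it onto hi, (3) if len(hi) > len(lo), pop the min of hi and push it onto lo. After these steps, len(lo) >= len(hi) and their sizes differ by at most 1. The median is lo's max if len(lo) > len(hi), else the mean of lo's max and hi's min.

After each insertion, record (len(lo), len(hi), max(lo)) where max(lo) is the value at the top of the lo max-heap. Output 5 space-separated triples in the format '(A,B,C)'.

Answer: (1,0,7) (1,1,7) (2,1,11) (2,2,11) (3,2,16)

Derivation:
Step 1: insert 7 -> lo=[7] hi=[] -> (len(lo)=1, len(hi)=0, max(lo)=7)
Step 2: insert 11 -> lo=[7] hi=[11] -> (len(lo)=1, len(hi)=1, max(lo)=7)
Step 3: insert 50 -> lo=[7, 11] hi=[50] -> (len(lo)=2, len(hi)=1, max(lo)=11)
Step 4: insert 16 -> lo=[7, 11] hi=[16, 50] -> (len(lo)=2, len(hi)=2, max(lo)=11)
Step 5: insert 20 -> lo=[7, 11, 16] hi=[20, 50] -> (len(lo)=3, len(hi)=2, max(lo)=16)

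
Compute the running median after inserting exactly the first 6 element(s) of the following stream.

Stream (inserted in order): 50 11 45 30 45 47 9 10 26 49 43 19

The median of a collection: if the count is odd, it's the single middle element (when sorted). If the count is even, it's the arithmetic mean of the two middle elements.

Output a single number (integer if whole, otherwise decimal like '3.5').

Answer: 45

Derivation:
Step 1: insert 50 -> lo=[50] (size 1, max 50) hi=[] (size 0) -> median=50
Step 2: insert 11 -> lo=[11] (size 1, max 11) hi=[50] (size 1, min 50) -> median=30.5
Step 3: insert 45 -> lo=[11, 45] (size 2, max 45) hi=[50] (size 1, min 50) -> median=45
Step 4: insert 30 -> lo=[11, 30] (size 2, max 30) hi=[45, 50] (size 2, min 45) -> median=37.5
Step 5: insert 45 -> lo=[11, 30, 45] (size 3, max 45) hi=[45, 50] (size 2, min 45) -> median=45
Step 6: insert 47 -> lo=[11, 30, 45] (size 3, max 45) hi=[45, 47, 50] (size 3, min 45) -> median=45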